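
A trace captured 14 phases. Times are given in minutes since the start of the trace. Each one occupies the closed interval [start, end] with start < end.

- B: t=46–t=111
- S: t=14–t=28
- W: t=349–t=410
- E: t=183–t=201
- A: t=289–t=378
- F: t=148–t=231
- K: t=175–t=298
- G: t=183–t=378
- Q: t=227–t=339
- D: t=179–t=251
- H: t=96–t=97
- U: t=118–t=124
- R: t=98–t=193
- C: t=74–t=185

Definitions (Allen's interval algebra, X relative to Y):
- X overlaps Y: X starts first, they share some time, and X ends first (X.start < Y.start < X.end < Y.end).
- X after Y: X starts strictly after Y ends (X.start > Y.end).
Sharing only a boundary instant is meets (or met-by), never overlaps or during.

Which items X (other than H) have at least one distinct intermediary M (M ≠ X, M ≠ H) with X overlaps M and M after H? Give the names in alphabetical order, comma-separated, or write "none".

Target H = [t=96, t=97].
Intermediaries M with M after H: A, D, E, F, G, K, Q, R, U, W.
Via A — items with X overlaps A: K, Q.
Via D — items with X overlaps D: C, F, R.
Via E — items with X overlaps E: C, R.
Via F — items with X overlaps F: C, R.
Via G — items with X overlaps G: C, D, F, K, R.
Via K — items with X overlaps K: C, F, R.
Via Q — items with X overlaps Q: D, F, K.
Via R — items with X overlaps R: B, C.
Via U — items with X overlaps U: none.
Via W — items with X overlaps W: A, G.
Union: A, B, C, D, F, G, K, Q, R.

A, B, C, D, F, G, K, Q, R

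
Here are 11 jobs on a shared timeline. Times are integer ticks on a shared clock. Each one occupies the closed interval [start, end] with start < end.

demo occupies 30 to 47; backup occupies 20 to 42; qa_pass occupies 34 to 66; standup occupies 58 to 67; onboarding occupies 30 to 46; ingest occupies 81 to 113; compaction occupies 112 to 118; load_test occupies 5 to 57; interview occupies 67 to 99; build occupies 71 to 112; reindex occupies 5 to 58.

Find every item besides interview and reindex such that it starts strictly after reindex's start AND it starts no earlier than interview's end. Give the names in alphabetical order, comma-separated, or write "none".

compaction

Conditions: its start is strictly after reindex's start (X.start > 5) AND its start is no earlier than interview's end (X.start >= 99).
backup: start 20 > 5? ✓; start 20 >= 99? ✗ → no.
build: start 71 > 5? ✓; start 71 >= 99? ✗ → no.
compaction: start 112 > 5? ✓; start 112 >= 99? ✓ → yes.
demo: start 30 > 5? ✓; start 30 >= 99? ✗ → no.
ingest: start 81 > 5? ✓; start 81 >= 99? ✗ → no.
load_test: start 5 > 5? ✗; start 5 >= 99? ✗ → no.
onboarding: start 30 > 5? ✓; start 30 >= 99? ✗ → no.
qa_pass: start 34 > 5? ✓; start 34 >= 99? ✗ → no.
standup: start 58 > 5? ✓; start 58 >= 99? ✗ → no.
Result: compaction.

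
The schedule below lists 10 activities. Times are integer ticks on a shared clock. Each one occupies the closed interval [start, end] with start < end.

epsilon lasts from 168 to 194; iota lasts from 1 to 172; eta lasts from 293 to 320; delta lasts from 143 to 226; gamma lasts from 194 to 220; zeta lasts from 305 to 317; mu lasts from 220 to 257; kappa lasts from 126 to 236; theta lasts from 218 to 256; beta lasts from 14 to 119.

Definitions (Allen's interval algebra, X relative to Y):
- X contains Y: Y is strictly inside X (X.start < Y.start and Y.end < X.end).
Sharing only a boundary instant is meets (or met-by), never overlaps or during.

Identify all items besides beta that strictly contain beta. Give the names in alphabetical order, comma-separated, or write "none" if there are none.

iota

Target beta = [14, 119].
delta [143, 226] → after → no.
epsilon [168, 194] → after → no.
eta [293, 320] → after → no.
gamma [194, 220] → after → no.
iota [1, 172] → contains → yes.
kappa [126, 236] → after → no.
mu [220, 257] → after → no.
theta [218, 256] → after → no.
zeta [305, 317] → after → no.
Result: iota.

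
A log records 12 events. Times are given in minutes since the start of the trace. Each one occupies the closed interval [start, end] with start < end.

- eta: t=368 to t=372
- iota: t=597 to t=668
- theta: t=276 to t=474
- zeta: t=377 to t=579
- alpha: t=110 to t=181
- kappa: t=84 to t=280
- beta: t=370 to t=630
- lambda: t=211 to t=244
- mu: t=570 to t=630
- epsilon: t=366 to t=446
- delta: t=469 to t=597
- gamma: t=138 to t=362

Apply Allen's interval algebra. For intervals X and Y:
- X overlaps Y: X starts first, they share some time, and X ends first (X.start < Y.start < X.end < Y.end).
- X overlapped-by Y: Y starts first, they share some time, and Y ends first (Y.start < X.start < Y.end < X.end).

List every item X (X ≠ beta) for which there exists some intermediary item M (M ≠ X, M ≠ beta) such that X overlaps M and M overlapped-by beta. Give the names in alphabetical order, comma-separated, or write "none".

mu

Target beta = [t=370, t=630].
Intermediaries M with M overlapped-by beta: iota.
Via iota — items with X overlaps iota: mu.
Union: mu.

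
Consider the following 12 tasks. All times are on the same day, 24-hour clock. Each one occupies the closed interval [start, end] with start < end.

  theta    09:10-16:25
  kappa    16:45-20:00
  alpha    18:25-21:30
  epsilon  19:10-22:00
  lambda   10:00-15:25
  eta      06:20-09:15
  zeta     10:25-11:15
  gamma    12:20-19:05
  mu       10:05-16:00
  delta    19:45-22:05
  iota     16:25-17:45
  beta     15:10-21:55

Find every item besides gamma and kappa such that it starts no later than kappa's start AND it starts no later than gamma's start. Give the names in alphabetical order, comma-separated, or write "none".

Conditions: its start is no later than kappa's start (X.start <= 16:45) AND its start is no later than gamma's start (X.start <= 12:20).
alpha: start 18:25 <= 16:45? ✗; start 18:25 <= 12:20? ✗ → no.
beta: start 15:10 <= 16:45? ✓; start 15:10 <= 12:20? ✗ → no.
delta: start 19:45 <= 16:45? ✗; start 19:45 <= 12:20? ✗ → no.
epsilon: start 19:10 <= 16:45? ✗; start 19:10 <= 12:20? ✗ → no.
eta: start 06:20 <= 16:45? ✓; start 06:20 <= 12:20? ✓ → yes.
iota: start 16:25 <= 16:45? ✓; start 16:25 <= 12:20? ✗ → no.
lambda: start 10:00 <= 16:45? ✓; start 10:00 <= 12:20? ✓ → yes.
mu: start 10:05 <= 16:45? ✓; start 10:05 <= 12:20? ✓ → yes.
theta: start 09:10 <= 16:45? ✓; start 09:10 <= 12:20? ✓ → yes.
zeta: start 10:25 <= 16:45? ✓; start 10:25 <= 12:20? ✓ → yes.
Result: eta, lambda, mu, theta, zeta.

eta, lambda, mu, theta, zeta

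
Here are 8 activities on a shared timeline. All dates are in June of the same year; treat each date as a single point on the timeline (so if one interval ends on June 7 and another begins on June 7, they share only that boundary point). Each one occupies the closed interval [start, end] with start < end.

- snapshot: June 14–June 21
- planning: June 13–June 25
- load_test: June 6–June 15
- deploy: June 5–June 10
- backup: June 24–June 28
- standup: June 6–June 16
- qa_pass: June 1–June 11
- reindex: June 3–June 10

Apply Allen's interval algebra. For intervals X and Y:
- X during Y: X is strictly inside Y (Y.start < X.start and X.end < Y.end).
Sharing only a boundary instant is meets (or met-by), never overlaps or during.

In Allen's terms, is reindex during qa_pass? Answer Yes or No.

reindex = [June 3, June 10], qa_pass = [June 1, June 11].
Actual relation of reindex to qa_pass: during.
Asked whether 'during' holds → Yes.

Yes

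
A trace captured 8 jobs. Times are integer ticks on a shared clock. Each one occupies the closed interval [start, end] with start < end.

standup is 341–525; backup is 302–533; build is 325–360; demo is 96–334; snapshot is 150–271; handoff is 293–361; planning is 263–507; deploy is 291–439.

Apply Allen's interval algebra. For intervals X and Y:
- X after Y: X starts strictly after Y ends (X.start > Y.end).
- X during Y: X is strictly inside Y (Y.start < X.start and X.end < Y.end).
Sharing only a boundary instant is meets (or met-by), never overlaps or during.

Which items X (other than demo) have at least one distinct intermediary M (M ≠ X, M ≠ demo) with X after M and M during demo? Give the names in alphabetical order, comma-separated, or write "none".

backup, build, deploy, handoff, standup

Target demo = [96, 334].
Intermediaries M with M during demo: snapshot.
Via snapshot — items with X after snapshot: backup, build, deploy, handoff, standup.
Union: backup, build, deploy, handoff, standup.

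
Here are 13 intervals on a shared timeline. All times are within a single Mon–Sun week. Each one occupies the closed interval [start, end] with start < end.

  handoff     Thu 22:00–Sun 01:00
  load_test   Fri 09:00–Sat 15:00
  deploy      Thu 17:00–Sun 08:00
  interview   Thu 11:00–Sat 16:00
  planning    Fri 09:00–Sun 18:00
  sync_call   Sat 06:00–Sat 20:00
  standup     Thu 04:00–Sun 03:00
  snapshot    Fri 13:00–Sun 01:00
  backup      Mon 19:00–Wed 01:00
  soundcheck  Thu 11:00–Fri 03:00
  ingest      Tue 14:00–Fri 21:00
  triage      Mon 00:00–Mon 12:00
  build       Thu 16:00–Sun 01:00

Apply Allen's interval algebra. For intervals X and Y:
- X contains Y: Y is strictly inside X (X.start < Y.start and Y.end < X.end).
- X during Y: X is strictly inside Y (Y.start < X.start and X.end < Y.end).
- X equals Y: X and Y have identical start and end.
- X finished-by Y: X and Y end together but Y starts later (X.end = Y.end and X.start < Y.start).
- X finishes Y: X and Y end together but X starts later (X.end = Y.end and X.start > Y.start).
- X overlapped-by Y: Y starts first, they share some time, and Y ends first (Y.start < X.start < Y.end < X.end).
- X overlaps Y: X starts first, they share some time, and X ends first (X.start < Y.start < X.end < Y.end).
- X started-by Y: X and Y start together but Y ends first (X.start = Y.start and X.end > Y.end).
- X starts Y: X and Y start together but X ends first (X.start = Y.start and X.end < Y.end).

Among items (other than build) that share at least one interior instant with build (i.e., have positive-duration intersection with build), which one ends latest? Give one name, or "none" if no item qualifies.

Target build = [Thu 16:00, Sun 01:00].
backup [Mon 19:00, Wed 01:00] → before → excluded.
deploy [Thu 17:00, Sun 08:00] → overlapped-by → candidate.
handoff [Thu 22:00, Sun 01:00] → finishes → candidate.
ingest [Tue 14:00, Fri 21:00] → overlaps → candidate.
interview [Thu 11:00, Sat 16:00] → overlaps → candidate.
load_test [Fri 09:00, Sat 15:00] → during → candidate.
planning [Fri 09:00, Sun 18:00] → overlapped-by → candidate.
snapshot [Fri 13:00, Sun 01:00] → finishes → candidate.
soundcheck [Thu 11:00, Fri 03:00] → overlaps → candidate.
standup [Thu 04:00, Sun 03:00] → contains → candidate.
sync_call [Sat 06:00, Sat 20:00] → during → candidate.
triage [Mon 00:00, Mon 12:00] → before → excluded.
Among candidates, latest end is Sun 18:00 → planning.

planning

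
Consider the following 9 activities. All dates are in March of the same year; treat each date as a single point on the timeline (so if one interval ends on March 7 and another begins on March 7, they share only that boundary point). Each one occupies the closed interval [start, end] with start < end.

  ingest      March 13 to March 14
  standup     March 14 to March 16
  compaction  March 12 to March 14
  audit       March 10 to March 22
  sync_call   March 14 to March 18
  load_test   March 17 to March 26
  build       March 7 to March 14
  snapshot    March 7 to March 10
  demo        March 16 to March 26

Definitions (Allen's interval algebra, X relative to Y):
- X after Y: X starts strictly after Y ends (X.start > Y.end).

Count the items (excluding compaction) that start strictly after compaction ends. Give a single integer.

Target compaction = [March 12, March 14].
audit [March 10, March 22] → contains → no.
build [March 7, March 14] → finished-by → no.
demo [March 16, March 26] → after → counts.
ingest [March 13, March 14] → finishes → no.
load_test [March 17, March 26] → after → counts.
snapshot [March 7, March 10] → before → no.
standup [March 14, March 16] → met-by → no.
sync_call [March 14, March 18] → met-by → no.
Total: 2.

2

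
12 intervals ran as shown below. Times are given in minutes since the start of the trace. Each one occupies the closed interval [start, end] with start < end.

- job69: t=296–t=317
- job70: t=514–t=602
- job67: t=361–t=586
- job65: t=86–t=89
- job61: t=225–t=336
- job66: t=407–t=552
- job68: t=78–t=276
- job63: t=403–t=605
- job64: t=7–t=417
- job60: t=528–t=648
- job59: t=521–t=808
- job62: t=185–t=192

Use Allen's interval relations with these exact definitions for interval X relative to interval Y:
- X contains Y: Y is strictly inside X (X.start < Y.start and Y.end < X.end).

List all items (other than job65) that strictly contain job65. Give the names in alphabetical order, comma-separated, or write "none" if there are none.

Target job65 = [t=86, t=89].
job59 [t=521, t=808] → after → no.
job60 [t=528, t=648] → after → no.
job61 [t=225, t=336] → after → no.
job62 [t=185, t=192] → after → no.
job63 [t=403, t=605] → after → no.
job64 [t=7, t=417] → contains → yes.
job66 [t=407, t=552] → after → no.
job67 [t=361, t=586] → after → no.
job68 [t=78, t=276] → contains → yes.
job69 [t=296, t=317] → after → no.
job70 [t=514, t=602] → after → no.
Result: job64, job68.

job64, job68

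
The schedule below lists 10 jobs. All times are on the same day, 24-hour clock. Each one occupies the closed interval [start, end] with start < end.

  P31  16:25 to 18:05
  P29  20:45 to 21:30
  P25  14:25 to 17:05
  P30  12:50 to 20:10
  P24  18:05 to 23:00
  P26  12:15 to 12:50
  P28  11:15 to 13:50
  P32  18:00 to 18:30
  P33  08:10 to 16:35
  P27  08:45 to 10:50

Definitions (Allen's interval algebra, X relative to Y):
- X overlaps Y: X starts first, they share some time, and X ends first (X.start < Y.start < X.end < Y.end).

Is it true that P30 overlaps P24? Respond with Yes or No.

P30 = [12:50, 20:10], P24 = [18:05, 23:00].
Actual relation of P30 to P24: overlaps.
Asked whether 'overlaps' holds → Yes.

Yes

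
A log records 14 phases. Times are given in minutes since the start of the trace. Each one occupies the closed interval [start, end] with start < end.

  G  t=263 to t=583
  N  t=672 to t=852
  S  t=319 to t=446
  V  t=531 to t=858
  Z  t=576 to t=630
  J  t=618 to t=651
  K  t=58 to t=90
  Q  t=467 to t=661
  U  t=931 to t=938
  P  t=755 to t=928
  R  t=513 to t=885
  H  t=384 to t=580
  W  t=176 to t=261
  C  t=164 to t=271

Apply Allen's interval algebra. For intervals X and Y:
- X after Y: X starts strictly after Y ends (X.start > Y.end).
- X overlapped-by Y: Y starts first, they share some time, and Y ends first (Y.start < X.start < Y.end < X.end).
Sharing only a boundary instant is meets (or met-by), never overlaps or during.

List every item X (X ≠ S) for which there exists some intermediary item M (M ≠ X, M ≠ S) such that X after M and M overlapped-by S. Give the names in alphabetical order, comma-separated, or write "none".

Target S = [t=319, t=446].
Intermediaries M with M overlapped-by S: H.
Via H — items with X after H: J, N, P, U.
Union: J, N, P, U.

J, N, P, U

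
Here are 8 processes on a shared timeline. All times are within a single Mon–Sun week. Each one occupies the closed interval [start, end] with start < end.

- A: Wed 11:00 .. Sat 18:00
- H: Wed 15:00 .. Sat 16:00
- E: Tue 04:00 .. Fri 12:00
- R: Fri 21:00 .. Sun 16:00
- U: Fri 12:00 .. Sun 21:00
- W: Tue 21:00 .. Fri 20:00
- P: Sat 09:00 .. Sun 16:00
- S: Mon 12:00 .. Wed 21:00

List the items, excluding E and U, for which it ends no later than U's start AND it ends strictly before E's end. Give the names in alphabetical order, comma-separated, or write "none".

Conditions: its end is no later than U's start (X.end <= Fri 12:00) AND its end is strictly before E's end (X.end < Fri 12:00).
A: end Sat 18:00 <= Fri 12:00? ✗; end Sat 18:00 < Fri 12:00? ✗ → no.
H: end Sat 16:00 <= Fri 12:00? ✗; end Sat 16:00 < Fri 12:00? ✗ → no.
P: end Sun 16:00 <= Fri 12:00? ✗; end Sun 16:00 < Fri 12:00? ✗ → no.
R: end Sun 16:00 <= Fri 12:00? ✗; end Sun 16:00 < Fri 12:00? ✗ → no.
S: end Wed 21:00 <= Fri 12:00? ✓; end Wed 21:00 < Fri 12:00? ✓ → yes.
W: end Fri 20:00 <= Fri 12:00? ✗; end Fri 20:00 < Fri 12:00? ✗ → no.
Result: S.

S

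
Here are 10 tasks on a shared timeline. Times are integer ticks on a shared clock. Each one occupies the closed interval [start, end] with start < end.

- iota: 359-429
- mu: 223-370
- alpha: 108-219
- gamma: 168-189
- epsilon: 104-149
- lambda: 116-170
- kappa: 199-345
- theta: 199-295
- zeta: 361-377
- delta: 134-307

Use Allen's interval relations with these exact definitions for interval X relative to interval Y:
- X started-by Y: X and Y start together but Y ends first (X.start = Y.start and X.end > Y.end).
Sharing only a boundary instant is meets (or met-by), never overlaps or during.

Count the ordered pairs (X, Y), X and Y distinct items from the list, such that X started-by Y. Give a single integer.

1

Checking all 90 ordered pairs for relation 'started-by'; matching pairs in alphabetical order:
(kappa, theta): kappa started-by theta ✓
Count: 1.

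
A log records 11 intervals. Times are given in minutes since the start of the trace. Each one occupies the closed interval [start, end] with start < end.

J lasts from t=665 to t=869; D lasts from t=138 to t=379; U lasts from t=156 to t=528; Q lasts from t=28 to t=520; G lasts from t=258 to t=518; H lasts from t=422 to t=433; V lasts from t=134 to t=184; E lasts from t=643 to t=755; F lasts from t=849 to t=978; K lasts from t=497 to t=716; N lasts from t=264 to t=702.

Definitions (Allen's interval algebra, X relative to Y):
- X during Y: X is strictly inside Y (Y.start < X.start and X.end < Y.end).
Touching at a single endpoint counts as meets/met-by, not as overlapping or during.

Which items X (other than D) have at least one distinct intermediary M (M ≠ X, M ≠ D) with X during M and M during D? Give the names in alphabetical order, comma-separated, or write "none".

none

Target D = [t=138, t=379].
Intermediaries M with M during D: none.
Union: none.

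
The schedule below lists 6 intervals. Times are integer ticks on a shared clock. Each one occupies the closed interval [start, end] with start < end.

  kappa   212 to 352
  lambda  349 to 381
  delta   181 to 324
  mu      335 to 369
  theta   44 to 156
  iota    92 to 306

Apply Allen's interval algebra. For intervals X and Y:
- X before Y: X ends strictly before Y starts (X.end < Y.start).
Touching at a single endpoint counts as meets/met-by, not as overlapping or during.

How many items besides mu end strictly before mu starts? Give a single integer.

Target mu = [335, 369].
delta [181, 324] → before → counts.
iota [92, 306] → before → counts.
kappa [212, 352] → overlaps → no.
lambda [349, 381] → overlapped-by → no.
theta [44, 156] → before → counts.
Total: 3.

3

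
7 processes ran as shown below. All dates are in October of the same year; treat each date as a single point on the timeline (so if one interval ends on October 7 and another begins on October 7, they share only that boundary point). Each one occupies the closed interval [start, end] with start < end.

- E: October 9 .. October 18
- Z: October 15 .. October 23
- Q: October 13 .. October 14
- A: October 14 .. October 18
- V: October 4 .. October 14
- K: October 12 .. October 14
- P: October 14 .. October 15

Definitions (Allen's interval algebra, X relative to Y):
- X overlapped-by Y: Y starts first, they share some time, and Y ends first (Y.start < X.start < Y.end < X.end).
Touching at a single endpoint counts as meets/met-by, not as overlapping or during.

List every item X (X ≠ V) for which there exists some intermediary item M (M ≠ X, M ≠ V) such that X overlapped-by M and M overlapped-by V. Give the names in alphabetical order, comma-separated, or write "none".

Z

Target V = [October 4, October 14].
Intermediaries M with M overlapped-by V: E.
Via E — items with X overlapped-by E: Z.
Union: Z.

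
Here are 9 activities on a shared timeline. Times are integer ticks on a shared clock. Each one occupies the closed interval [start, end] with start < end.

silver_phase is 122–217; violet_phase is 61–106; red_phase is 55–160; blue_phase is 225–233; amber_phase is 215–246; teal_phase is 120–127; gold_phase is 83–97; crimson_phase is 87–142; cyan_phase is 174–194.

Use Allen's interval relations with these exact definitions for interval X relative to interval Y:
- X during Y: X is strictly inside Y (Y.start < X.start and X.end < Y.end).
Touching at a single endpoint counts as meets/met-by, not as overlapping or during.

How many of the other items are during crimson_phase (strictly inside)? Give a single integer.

Target crimson_phase = [87, 142].
amber_phase [215, 246] → after → no.
blue_phase [225, 233] → after → no.
cyan_phase [174, 194] → after → no.
gold_phase [83, 97] → overlaps → no.
red_phase [55, 160] → contains → no.
silver_phase [122, 217] → overlapped-by → no.
teal_phase [120, 127] → during → counts.
violet_phase [61, 106] → overlaps → no.
Total: 1.

1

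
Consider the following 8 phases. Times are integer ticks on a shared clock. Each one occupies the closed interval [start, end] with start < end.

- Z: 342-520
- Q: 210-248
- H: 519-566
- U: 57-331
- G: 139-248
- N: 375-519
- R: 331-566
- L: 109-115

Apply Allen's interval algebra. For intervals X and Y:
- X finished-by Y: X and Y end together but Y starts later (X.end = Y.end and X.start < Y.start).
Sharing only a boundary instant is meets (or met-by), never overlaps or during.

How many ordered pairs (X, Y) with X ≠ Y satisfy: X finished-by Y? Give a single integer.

Checking all 56 ordered pairs for relation 'finished-by'; matching pairs in alphabetical order:
(G, Q): G finished-by Q ✓
(R, H): R finished-by H ✓
Count: 2.

2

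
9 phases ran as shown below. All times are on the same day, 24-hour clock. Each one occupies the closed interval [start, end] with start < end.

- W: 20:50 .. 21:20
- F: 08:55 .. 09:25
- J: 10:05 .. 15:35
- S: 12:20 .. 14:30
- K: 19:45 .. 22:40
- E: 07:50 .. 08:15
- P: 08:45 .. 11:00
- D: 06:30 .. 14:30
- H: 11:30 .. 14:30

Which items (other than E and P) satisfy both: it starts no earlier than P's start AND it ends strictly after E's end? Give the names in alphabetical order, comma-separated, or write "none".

F, H, J, K, S, W

Conditions: its start is no earlier than P's start (X.start >= 08:45) AND its end is strictly after E's end (X.end > 08:15).
D: start 06:30 >= 08:45? ✗; end 14:30 > 08:15? ✓ → no.
F: start 08:55 >= 08:45? ✓; end 09:25 > 08:15? ✓ → yes.
H: start 11:30 >= 08:45? ✓; end 14:30 > 08:15? ✓ → yes.
J: start 10:05 >= 08:45? ✓; end 15:35 > 08:15? ✓ → yes.
K: start 19:45 >= 08:45? ✓; end 22:40 > 08:15? ✓ → yes.
S: start 12:20 >= 08:45? ✓; end 14:30 > 08:15? ✓ → yes.
W: start 20:50 >= 08:45? ✓; end 21:20 > 08:15? ✓ → yes.
Result: F, H, J, K, S, W.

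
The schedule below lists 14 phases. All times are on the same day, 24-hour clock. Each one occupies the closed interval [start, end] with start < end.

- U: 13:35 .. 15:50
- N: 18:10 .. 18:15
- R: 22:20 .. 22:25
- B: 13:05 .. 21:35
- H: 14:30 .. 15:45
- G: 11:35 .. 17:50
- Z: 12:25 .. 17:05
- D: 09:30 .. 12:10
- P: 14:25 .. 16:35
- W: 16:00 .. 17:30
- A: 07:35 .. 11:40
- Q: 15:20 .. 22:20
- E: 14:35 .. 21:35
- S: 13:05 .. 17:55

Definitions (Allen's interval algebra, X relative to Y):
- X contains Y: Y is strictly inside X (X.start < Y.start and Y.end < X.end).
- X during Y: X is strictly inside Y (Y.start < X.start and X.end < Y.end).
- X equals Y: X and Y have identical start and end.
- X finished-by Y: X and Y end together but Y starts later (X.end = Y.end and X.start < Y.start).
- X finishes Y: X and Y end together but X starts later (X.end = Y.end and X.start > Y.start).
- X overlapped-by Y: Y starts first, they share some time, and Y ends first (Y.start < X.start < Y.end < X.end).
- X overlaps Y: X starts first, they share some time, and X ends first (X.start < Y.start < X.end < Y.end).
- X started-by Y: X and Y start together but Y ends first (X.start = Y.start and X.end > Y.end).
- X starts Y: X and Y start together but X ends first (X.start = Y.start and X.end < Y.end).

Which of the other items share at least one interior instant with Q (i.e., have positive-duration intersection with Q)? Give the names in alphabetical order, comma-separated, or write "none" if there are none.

Target Q = [15:20, 22:20].
A [07:35, 11:40] → before → no.
B [13:05, 21:35] → overlaps → yes.
D [09:30, 12:10] → before → no.
E [14:35, 21:35] → overlaps → yes.
G [11:35, 17:50] → overlaps → yes.
H [14:30, 15:45] → overlaps → yes.
N [18:10, 18:15] → during → yes.
P [14:25, 16:35] → overlaps → yes.
R [22:20, 22:25] → met-by → no.
S [13:05, 17:55] → overlaps → yes.
U [13:35, 15:50] → overlaps → yes.
W [16:00, 17:30] → during → yes.
Z [12:25, 17:05] → overlaps → yes.
Result: B, E, G, H, N, P, S, U, W, Z.

B, E, G, H, N, P, S, U, W, Z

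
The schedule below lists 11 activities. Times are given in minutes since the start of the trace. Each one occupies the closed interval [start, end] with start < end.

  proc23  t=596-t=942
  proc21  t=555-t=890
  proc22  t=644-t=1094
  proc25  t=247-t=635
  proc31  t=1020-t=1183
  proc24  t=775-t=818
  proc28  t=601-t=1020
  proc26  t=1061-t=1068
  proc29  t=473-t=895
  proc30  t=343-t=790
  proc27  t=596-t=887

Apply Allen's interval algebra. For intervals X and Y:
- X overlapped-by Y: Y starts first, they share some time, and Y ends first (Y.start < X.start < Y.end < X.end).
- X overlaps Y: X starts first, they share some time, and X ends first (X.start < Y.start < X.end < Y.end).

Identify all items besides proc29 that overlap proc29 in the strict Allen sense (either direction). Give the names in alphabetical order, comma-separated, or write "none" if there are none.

Target proc29 = [t=473, t=895].
proc21 [t=555, t=890] → during → no.
proc22 [t=644, t=1094] → overlapped-by → yes.
proc23 [t=596, t=942] → overlapped-by → yes.
proc24 [t=775, t=818] → during → no.
proc25 [t=247, t=635] → overlaps → yes.
proc26 [t=1061, t=1068] → after → no.
proc27 [t=596, t=887] → during → no.
proc28 [t=601, t=1020] → overlapped-by → yes.
proc30 [t=343, t=790] → overlaps → yes.
proc31 [t=1020, t=1183] → after → no.
Result: proc22, proc23, proc25, proc28, proc30.

proc22, proc23, proc25, proc28, proc30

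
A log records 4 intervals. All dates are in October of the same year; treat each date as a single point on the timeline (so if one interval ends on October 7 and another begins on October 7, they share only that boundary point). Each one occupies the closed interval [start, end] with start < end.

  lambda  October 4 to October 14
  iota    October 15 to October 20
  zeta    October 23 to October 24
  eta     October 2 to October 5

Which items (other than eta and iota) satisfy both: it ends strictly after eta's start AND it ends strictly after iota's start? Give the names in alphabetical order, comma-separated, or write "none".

Conditions: its end is strictly after eta's start (X.end > October 2) AND its end is strictly after iota's start (X.end > October 15).
lambda: end October 14 > October 2? ✓; end October 14 > October 15? ✗ → no.
zeta: end October 24 > October 2? ✓; end October 24 > October 15? ✓ → yes.
Result: zeta.

zeta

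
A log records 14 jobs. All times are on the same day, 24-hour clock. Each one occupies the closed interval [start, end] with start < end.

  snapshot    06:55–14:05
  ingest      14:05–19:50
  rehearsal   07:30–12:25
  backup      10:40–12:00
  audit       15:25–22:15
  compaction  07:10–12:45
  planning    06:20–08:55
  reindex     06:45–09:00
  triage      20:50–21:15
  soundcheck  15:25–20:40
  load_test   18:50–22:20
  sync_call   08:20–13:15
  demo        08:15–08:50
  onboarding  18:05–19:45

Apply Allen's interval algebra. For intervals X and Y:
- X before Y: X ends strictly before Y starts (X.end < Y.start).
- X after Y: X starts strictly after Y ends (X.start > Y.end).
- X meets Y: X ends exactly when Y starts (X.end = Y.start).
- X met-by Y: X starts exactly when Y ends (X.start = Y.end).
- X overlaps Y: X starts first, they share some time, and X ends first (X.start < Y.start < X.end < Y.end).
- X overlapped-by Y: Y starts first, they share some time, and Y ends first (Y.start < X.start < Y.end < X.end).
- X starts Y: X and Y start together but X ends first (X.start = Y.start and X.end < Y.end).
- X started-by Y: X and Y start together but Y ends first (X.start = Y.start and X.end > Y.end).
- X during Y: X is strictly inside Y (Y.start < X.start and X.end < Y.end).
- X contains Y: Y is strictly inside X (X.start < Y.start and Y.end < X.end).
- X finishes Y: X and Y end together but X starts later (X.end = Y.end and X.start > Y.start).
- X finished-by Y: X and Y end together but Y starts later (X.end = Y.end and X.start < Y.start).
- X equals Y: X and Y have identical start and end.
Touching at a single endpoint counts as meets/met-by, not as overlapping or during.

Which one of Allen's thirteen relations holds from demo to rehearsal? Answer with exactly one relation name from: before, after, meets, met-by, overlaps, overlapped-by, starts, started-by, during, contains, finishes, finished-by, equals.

demo = [08:15, 08:50]; rehearsal = [07:30, 12:25].
Compare endpoints: demo.start > rehearsal.start, demo.start < rehearsal.end, demo.end > rehearsal.start, demo.end < rehearsal.end.
That pattern is 'during'.

during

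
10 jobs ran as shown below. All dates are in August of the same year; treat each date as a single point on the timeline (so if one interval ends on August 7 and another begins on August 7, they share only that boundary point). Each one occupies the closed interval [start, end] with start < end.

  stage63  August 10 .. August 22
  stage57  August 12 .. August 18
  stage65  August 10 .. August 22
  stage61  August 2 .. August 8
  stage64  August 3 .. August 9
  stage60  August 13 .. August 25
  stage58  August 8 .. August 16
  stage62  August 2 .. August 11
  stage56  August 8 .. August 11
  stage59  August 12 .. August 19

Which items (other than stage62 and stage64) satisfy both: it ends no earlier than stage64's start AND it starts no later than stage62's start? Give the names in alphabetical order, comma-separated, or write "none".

stage61

Conditions: its end is no earlier than stage64's start (X.end >= August 3) AND its start is no later than stage62's start (X.start <= August 2).
stage56: end August 11 >= August 3? ✓; start August 8 <= August 2? ✗ → no.
stage57: end August 18 >= August 3? ✓; start August 12 <= August 2? ✗ → no.
stage58: end August 16 >= August 3? ✓; start August 8 <= August 2? ✗ → no.
stage59: end August 19 >= August 3? ✓; start August 12 <= August 2? ✗ → no.
stage60: end August 25 >= August 3? ✓; start August 13 <= August 2? ✗ → no.
stage61: end August 8 >= August 3? ✓; start August 2 <= August 2? ✓ → yes.
stage63: end August 22 >= August 3? ✓; start August 10 <= August 2? ✗ → no.
stage65: end August 22 >= August 3? ✓; start August 10 <= August 2? ✗ → no.
Result: stage61.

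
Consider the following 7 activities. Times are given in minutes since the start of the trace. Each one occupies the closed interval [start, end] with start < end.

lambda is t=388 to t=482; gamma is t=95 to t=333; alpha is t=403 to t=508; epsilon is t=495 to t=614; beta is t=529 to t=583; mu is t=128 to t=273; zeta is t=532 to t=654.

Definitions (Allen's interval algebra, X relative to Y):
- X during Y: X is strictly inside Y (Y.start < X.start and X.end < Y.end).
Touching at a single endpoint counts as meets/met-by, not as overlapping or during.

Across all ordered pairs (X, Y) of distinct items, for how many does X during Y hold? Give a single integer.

2

Checking all 42 ordered pairs for relation 'during'; matching pairs in alphabetical order:
(beta, epsilon): beta during epsilon ✓
(mu, gamma): mu during gamma ✓
Count: 2.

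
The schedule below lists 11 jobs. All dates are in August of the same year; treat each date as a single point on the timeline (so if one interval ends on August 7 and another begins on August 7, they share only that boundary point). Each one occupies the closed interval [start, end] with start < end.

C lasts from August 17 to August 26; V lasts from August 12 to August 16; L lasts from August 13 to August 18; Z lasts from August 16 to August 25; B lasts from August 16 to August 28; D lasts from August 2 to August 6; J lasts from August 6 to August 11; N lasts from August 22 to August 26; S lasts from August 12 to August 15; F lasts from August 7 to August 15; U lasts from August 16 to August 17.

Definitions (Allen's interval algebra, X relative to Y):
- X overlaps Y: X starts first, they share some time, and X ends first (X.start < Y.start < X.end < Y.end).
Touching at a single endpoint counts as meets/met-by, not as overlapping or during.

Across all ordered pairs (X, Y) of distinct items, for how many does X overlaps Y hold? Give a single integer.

Checking all 110 ordered pairs for relation 'overlaps'; matching pairs in alphabetical order:
(F, L): F overlaps L ✓
(F, V): F overlaps V ✓
(J, F): J overlaps F ✓
(L, B): L overlaps B ✓
(L, C): L overlaps C ✓
(L, Z): L overlaps Z ✓
(S, L): S overlaps L ✓
(V, L): V overlaps L ✓
(Z, C): Z overlaps C ✓
(Z, N): Z overlaps N ✓
Count: 10.

10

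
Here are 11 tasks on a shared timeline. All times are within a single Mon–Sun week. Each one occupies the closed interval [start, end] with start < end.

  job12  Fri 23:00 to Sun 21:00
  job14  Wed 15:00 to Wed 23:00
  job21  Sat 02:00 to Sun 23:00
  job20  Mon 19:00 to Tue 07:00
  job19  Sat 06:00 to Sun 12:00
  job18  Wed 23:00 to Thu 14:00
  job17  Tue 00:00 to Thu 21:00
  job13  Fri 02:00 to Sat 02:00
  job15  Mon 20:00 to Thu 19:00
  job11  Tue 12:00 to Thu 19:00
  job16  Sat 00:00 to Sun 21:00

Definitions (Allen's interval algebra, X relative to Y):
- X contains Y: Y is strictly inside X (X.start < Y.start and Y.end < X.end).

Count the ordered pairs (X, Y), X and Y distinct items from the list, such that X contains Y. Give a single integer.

Checking all 110 ordered pairs for relation 'contains'; matching pairs in alphabetical order:
(job11, job14): job11 contains job14 ✓
(job11, job18): job11 contains job18 ✓
(job12, job19): job12 contains job19 ✓
(job15, job14): job15 contains job14 ✓
(job15, job18): job15 contains job18 ✓
(job16, job19): job16 contains job19 ✓
(job17, job11): job17 contains job11 ✓
(job17, job14): job17 contains job14 ✓
(job17, job18): job17 contains job18 ✓
(job21, job19): job21 contains job19 ✓
Count: 10.

10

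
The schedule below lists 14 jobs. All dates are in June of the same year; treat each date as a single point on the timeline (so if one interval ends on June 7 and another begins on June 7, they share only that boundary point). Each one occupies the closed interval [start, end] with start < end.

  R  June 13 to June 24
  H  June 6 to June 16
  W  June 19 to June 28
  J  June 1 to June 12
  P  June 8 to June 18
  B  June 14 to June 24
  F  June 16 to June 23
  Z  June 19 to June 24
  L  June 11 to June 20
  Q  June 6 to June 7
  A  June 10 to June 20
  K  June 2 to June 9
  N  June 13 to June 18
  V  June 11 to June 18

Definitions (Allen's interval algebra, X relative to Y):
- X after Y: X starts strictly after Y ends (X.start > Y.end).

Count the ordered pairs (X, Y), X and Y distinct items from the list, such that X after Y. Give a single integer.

Checking all 182 ordered pairs for relation 'after'; matching pairs in alphabetical order:
(A, K): A after K ✓
(A, Q): A after Q ✓
(B, J): B after J ✓
(B, K): B after K ✓
(B, Q): B after Q ✓
(F, J): F after J ✓
(F, K): F after K ✓
(F, Q): F after Q ✓
(L, K): L after K ✓
(L, Q): L after Q ✓
(N, J): N after J ✓
(N, K): N after K ✓
(N, Q): N after Q ✓
(P, Q): P after Q ✓
(R, J): R after J ✓
(R, K): R after K ✓
(R, Q): R after Q ✓
(V, K): V after K ✓
(V, Q): V after Q ✓
(W, H): W after H ✓
(W, J): W after J ✓
(W, K): W after K ✓
(W, N): W after N ✓
(W, P): W after P ✓
... plus 9 further pairs not listed.
Count: 33.

33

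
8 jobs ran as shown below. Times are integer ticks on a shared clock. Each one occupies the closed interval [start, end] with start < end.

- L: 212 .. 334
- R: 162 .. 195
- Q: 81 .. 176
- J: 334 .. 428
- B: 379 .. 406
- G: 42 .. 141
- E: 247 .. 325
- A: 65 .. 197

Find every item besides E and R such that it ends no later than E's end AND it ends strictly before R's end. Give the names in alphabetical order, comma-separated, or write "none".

Conditions: its end is no later than E's end (X.end <= 325) AND its end is strictly before R's end (X.end < 195).
A: end 197 <= 325? ✓; end 197 < 195? ✗ → no.
B: end 406 <= 325? ✗; end 406 < 195? ✗ → no.
G: end 141 <= 325? ✓; end 141 < 195? ✓ → yes.
J: end 428 <= 325? ✗; end 428 < 195? ✗ → no.
L: end 334 <= 325? ✗; end 334 < 195? ✗ → no.
Q: end 176 <= 325? ✓; end 176 < 195? ✓ → yes.
Result: G, Q.

G, Q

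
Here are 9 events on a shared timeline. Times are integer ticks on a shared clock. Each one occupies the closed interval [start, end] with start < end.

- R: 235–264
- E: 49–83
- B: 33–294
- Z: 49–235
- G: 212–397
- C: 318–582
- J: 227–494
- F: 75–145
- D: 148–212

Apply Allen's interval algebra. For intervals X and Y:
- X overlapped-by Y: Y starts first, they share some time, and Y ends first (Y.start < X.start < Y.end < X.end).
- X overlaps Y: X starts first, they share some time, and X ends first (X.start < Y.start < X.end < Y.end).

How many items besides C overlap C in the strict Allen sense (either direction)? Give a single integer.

Target C = [318, 582].
B [33, 294] → before → no.
D [148, 212] → before → no.
E [49, 83] → before → no.
F [75, 145] → before → no.
G [212, 397] → overlaps → counts.
J [227, 494] → overlaps → counts.
R [235, 264] → before → no.
Z [49, 235] → before → no.
Total: 2.

2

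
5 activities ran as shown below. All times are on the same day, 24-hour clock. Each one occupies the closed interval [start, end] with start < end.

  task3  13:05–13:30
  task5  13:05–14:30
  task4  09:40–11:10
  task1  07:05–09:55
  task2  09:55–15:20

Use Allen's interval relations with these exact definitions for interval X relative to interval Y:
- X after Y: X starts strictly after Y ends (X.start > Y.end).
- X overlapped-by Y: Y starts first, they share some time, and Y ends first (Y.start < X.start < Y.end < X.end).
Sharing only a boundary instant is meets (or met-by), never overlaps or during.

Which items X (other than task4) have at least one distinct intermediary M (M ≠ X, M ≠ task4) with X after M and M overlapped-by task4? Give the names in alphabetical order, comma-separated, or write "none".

none

Target task4 = [09:40, 11:10].
Intermediaries M with M overlapped-by task4: task2.
Via task2 — items with X after task2: none.
Union: none.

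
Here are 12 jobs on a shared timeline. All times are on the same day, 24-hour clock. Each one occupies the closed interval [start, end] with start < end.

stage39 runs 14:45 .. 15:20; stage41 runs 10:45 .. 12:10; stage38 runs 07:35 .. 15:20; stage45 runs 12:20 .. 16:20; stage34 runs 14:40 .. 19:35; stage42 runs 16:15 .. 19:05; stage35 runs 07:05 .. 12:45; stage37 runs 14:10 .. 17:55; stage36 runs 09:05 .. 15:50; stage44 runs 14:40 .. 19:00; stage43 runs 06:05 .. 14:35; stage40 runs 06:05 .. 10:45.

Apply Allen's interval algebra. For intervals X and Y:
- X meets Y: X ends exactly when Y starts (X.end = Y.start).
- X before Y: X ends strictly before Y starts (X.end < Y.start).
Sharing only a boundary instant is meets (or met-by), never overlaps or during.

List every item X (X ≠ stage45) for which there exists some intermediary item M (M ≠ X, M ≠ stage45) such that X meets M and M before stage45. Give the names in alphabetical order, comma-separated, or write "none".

stage40

Target stage45 = [12:20, 16:20].
Intermediaries M with M before stage45: stage40, stage41.
Via stage40 — items with X meets stage40: none.
Via stage41 — items with X meets stage41: stage40.
Union: stage40.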